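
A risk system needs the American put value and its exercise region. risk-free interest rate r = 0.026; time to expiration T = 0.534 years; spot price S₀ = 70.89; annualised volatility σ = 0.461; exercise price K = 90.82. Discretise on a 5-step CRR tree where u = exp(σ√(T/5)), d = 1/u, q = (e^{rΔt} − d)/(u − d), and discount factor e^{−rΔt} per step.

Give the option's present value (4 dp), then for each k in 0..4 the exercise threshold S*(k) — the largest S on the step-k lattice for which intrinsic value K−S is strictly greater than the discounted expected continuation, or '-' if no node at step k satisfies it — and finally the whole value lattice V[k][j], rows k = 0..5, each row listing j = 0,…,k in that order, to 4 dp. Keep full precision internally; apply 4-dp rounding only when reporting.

price = 23.0913
boundary = - - 52.4477 60.9756 70.8900
tree:
23.0913
30.3988 15.0398
38.3723 21.6444 7.7284
45.7074 29.8444 12.5843 2.3333
52.0167 38.3723 19.9300 4.4281 0.0000
57.4436 45.7074 29.8444 8.4035 0.0000 0.0000

Δt=0.10680  u=1.16260  d=0.86014  q=0.47160  discount=0.99723
step 5 (expiry): payoffs max(K−S,0) = 57.4436 45.7074 29.8444 8.4035 0.0000 0.0000
step 4: (k=4,j=0): S=38.8033, (K−S)⁺=52.0167, hold=51.7649 ⇒ V=52.0167 exercise | (k=4,j=1): S=52.4477, (K−S)⁺=38.3723, hold=38.1204 ⇒ V=38.3723 exercise | (k=4,j=2): S=70.8900, (K−S)⁺=19.9300, hold=19.6782 ⇒ V=19.9300 exercise | (k=4,j=3): S=95.8171, (K−S)⁺=0.0000, hold=4.4281 ⇒ V=4.4281 continue | (k=4,j=4): S=129.5094, (K−S)⁺=0.0000, hold=0.0000 ⇒ V=0.0000 continue  boundary S*=70.8900
step 3: (k=3,j=0): S=45.1126, (K−S)⁺=45.7074, hold=45.4556 ⇒ V=45.7074 exercise | (k=3,j=1): S=60.9756, (K−S)⁺=29.8444, hold=29.5926 ⇒ V=29.8444 exercise | (k=3,j=2): S=82.4165, (K−S)⁺=8.4035, hold=12.5843 ⇒ V=12.5843 continue | (k=3,j=3): S=111.3967, (K−S)⁺=0.0000, hold=2.3333 ⇒ V=2.3333 continue  boundary S*=60.9756
step 2: (k=2,j=0): S=52.4477, (K−S)⁺=38.3723, hold=38.1204 ⇒ V=38.3723 exercise | (k=2,j=1): S=70.8900, (K−S)⁺=19.9300, hold=21.6444 ⇒ V=21.6444 continue | (k=2,j=2): S=95.8171, (K−S)⁺=0.0000, hold=7.7284 ⇒ V=7.7284 continue  boundary S*=52.4477
step 1: (k=1,j=0): S=60.9756, (K−S)⁺=29.8444, hold=30.3988 ⇒ V=30.3988 continue | (k=1,j=1): S=82.4165, (K−S)⁺=8.4035, hold=15.0398 ⇒ V=15.0398 continue  boundary S*=-
step 0: (k=0,j=0): S=70.8900, (K−S)⁺=19.9300, hold=23.0913 ⇒ V=23.0913 continue  boundary S*=-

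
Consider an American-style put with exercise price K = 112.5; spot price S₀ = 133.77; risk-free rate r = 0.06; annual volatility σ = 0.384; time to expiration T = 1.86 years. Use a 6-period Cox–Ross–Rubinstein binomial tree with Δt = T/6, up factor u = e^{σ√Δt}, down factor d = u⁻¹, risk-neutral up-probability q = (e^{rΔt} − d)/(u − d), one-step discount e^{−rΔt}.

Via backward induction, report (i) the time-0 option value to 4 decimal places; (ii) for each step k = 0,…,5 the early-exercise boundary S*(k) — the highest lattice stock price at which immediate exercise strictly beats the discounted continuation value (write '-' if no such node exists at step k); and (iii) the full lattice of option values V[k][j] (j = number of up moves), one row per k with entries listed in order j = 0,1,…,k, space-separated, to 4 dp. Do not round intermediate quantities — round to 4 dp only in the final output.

Δt=0.31000  u=1.23838  d=0.80751  q=0.49032  discount=0.98157
step 6 (expiry): payoffs max(K−S,0) = 75.4114 55.6217 25.2727 0.0000 0.0000 0.0000 0.0000
step 5: (k=5,j=0): S=45.9297, (K−S)⁺=66.5703, hold=64.4972 ⇒ V=66.5703 exercise | (k=5,j=1): S=70.4368, (K−S)⁺=42.0632, hold=39.9901 ⇒ V=42.0632 exercise | (k=5,j=2): S=108.0204, (K−S)⁺=4.4796, hold=12.6435 ⇒ V=12.6435 continue | (k=5,j=3): S=165.6578, (K−S)⁺=0.0000, hold=0.0000 ⇒ V=0.0000 continue | (k=5,j=4): S=254.0493, (K−S)⁺=0.0000, hold=0.0000 ⇒ V=0.0000 continue | (k=5,j=5): S=389.6047, (K−S)⁺=0.0000, hold=0.0000 ⇒ V=0.0000 continue  boundary S*=70.4368
step 4: (k=4,j=0): S=56.8783, (K−S)⁺=55.6217, hold=53.5486 ⇒ V=55.6217 exercise | (k=4,j=1): S=87.2273, (K−S)⁺=25.2727, hold=27.1287 ⇒ V=27.1287 continue | (k=4,j=2): S=133.7700, (K−S)⁺=0.0000, hold=6.3253 ⇒ V=6.3253 continue | (k=4,j=3): S=205.1469, (K−S)⁺=0.0000, hold=0.0000 ⇒ V=0.0000 continue | (k=4,j=4): S=314.6090, (K−S)⁺=0.0000, hold=0.0000 ⇒ V=0.0000 continue  boundary S*=56.8783
step 3: (k=3,j=0): S=70.4368, (K−S)⁺=42.0632, hold=40.8833 ⇒ V=42.0632 exercise | (k=3,j=1): S=108.0204, (K−S)⁺=4.4796, hold=16.6163 ⇒ V=16.6163 continue | (k=3,j=2): S=165.6578, (K−S)⁺=0.0000, hold=3.1645 ⇒ V=3.1645 continue | (k=3,j=3): S=254.0493, (K−S)⁺=0.0000, hold=0.0000 ⇒ V=0.0000 continue  boundary S*=70.4368
step 2: (k=2,j=0): S=87.2273, (K−S)⁺=25.2727, hold=29.0408 ⇒ V=29.0408 continue | (k=2,j=1): S=133.7700, (K−S)⁺=0.0000, hold=9.8359 ⇒ V=9.8359 continue | (k=2,j=2): S=205.1469, (K−S)⁺=0.0000, hold=1.5831 ⇒ V=1.5831 continue  boundary S*=-
step 1: (k=1,j=0): S=108.0204, (K−S)⁺=4.4796, hold=19.2625 ⇒ V=19.2625 continue | (k=1,j=1): S=165.6578, (K−S)⁺=0.0000, hold=5.6827 ⇒ V=5.6827 continue  boundary S*=-
step 0: (k=0,j=0): S=133.7700, (K−S)⁺=0.0000, hold=12.3717 ⇒ V=12.3717 continue  boundary S*=-

price = 12.3717
boundary = - - - 70.4368 56.8783 70.4368
tree:
12.3717
19.2625 5.6827
29.0408 9.8359 1.5831
42.0632 16.6163 3.1645 0.0000
55.6217 27.1287 6.3253 0.0000 0.0000
66.5703 42.0632 12.6435 0.0000 0.0000 0.0000
75.4114 55.6217 25.2727 0.0000 0.0000 0.0000 0.0000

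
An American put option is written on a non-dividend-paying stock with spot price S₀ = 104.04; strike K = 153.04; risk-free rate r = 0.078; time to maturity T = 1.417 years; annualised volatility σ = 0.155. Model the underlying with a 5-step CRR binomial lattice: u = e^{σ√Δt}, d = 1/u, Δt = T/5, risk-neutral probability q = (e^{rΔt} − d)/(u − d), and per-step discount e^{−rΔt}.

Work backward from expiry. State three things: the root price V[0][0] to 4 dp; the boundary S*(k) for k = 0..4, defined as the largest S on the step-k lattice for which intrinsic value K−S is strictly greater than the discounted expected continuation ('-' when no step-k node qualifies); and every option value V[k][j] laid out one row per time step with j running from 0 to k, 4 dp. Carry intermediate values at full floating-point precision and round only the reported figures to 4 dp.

Δt=0.28340  u=1.08601  d=0.92080  q=0.61467  discount=0.97814
step 5 (expiry): payoffs max(K−S,0) = 84.1713 71.8143 57.2402 40.0510 19.7777 0.0000
step 4: (k=4,j=0): S=74.7924, (K−S)⁺=78.2476, hold=74.9017 ⇒ V=78.2476 exercise | (k=4,j=1): S=88.2123, (K−S)⁺=64.8277, hold=61.4819 ⇒ V=64.8277 exercise | (k=4,j=2): S=104.0400, (K−S)⁺=49.0000, hold=45.6541 ⇒ V=49.0000 exercise | (k=4,j=3): S=122.7077, (K−S)⁺=30.3323, hold=26.9865 ⇒ V=30.3323 exercise | (k=4,j=4): S=144.7249, (K−S)⁺=8.3151, hold=7.4544 ⇒ V=8.3151 exercise  boundary S*=144.7249
step 3: (k=3,j=0): S=81.2257, (K−S)⁺=71.8143, hold=68.4685 ⇒ V=71.8143 exercise | (k=3,j=1): S=95.7998, (K−S)⁺=57.2402, hold=53.8943 ⇒ V=57.2402 exercise | (k=3,j=2): S=112.9890, (K−S)⁺=40.0510, hold=36.7052 ⇒ V=40.0510 exercise | (k=3,j=3): S=133.2623, (K−S)⁺=19.7777, hold=16.4318 ⇒ V=19.7777 exercise  boundary S*=133.2623
step 2: (k=2,j=0): S=88.2123, (K−S)⁺=64.8277, hold=61.4819 ⇒ V=64.8277 exercise | (k=2,j=1): S=104.0400, (K−S)⁺=49.0000, hold=45.6541 ⇒ V=49.0000 exercise | (k=2,j=2): S=122.7077, (K−S)⁺=30.3323, hold=26.9865 ⇒ V=30.3323 exercise  boundary S*=122.7077
step 1: (k=1,j=0): S=95.7998, (K−S)⁺=57.2402, hold=53.8943 ⇒ V=57.2402 exercise | (k=1,j=1): S=112.9890, (K−S)⁺=40.0510, hold=36.7052 ⇒ V=40.0510 exercise  boundary S*=112.9890
step 0: (k=0,j=0): S=104.0400, (K−S)⁺=49.0000, hold=45.6541 ⇒ V=49.0000 exercise  boundary S*=104.0400

price = 49.0000
boundary = 104.0400 112.9890 122.7077 133.2623 144.7249
tree:
49.0000
57.2402 40.0510
64.8277 49.0000 30.3323
71.8143 57.2402 40.0510 19.7777
78.2476 64.8277 49.0000 30.3323 8.3151
84.1713 71.8143 57.2402 40.0510 19.7777 0.0000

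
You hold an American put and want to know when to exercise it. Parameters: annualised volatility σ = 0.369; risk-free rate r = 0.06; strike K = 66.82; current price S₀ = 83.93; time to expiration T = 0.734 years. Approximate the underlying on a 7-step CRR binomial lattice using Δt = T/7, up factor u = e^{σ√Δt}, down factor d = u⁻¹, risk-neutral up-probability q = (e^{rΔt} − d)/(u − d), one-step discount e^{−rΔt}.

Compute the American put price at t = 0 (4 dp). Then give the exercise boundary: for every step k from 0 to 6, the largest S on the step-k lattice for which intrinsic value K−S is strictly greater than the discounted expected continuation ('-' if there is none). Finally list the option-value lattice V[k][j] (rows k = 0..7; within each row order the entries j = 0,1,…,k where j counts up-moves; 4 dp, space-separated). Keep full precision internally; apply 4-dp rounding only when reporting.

Δt=0.10486  u=1.12692  d=0.88737  q=0.49651  discount=0.99373
step 7 (expiry): payoffs max(K−S,0) = 30.4565 20.6402 8.1741 0.0000 0.0000 0.0000 0.0000 0.0000
step 6: (k=6,j=0): S=40.9787, (K−S)⁺=25.8413, hold=25.4222 ⇒ V=25.8413 exercise | (k=6,j=1): S=52.0409, (K−S)⁺=14.7791, hold=14.3600 ⇒ V=14.7791 exercise | (k=6,j=2): S=66.0893, (K−S)⁺=0.7307, hold=4.0897 ⇒ V=4.0897 continue | (k=6,j=3): S=83.9300, (K−S)⁺=0.0000, hold=0.0000 ⇒ V=0.0000 continue | (k=6,j=4): S=106.5868, (K−S)⁺=0.0000, hold=0.0000 ⇒ V=0.0000 continue | (k=6,j=5): S=135.3598, (K−S)⁺=0.0000, hold=0.0000 ⇒ V=0.0000 continue | (k=6,j=6): S=171.9000, (K−S)⁺=0.0000, hold=0.0000 ⇒ V=0.0000 continue  boundary S*=52.0409
step 5: (k=5,j=0): S=46.1798, (K−S)⁺=20.6402, hold=20.2212 ⇒ V=20.6402 exercise | (k=5,j=1): S=58.6459, (K−S)⁺=8.1741, hold=9.4123 ⇒ V=9.4123 continue | (k=5,j=2): S=74.4773, (K−S)⁺=0.0000, hold=2.0462 ⇒ V=2.0462 continue | (k=5,j=3): S=94.5824, (K−S)⁺=0.0000, hold=0.0000 ⇒ V=0.0000 continue | (k=5,j=4): S=120.1148, (K−S)⁺=0.0000, hold=0.0000 ⇒ V=0.0000 continue | (k=5,j=5): S=152.5397, (K−S)⁺=0.0000, hold=0.0000 ⇒ V=0.0000 continue  boundary S*=46.1798
step 4: (k=4,j=0): S=52.0409, (K−S)⁺=14.7791, hold=14.9710 ⇒ V=14.9710 continue | (k=4,j=1): S=66.0893, (K−S)⁺=0.7307, hold=5.7189 ⇒ V=5.7189 continue | (k=4,j=2): S=83.9300, (K−S)⁺=0.0000, hold=1.0238 ⇒ V=1.0238 continue | (k=4,j=3): S=106.5868, (K−S)⁺=0.0000, hold=0.0000 ⇒ V=0.0000 continue | (k=4,j=4): S=135.3598, (K−S)⁺=0.0000, hold=0.0000 ⇒ V=0.0000 continue  boundary S*=-
step 3: (k=3,j=0): S=58.6459, (K−S)⁺=8.1741, hold=10.3121 ⇒ V=10.3121 continue | (k=3,j=1): S=74.4773, (K−S)⁺=0.0000, hold=3.3665 ⇒ V=3.3665 continue | (k=3,j=2): S=94.5824, (K−S)⁺=0.0000, hold=0.5122 ⇒ V=0.5122 continue | (k=3,j=3): S=120.1148, (K−S)⁺=0.0000, hold=0.0000 ⇒ V=0.0000 continue  boundary S*=-
step 2: (k=2,j=0): S=66.0893, (K−S)⁺=0.7307, hold=6.8205 ⇒ V=6.8205 continue | (k=2,j=1): S=83.9300, (K−S)⁺=0.0000, hold=1.9371 ⇒ V=1.9371 continue | (k=2,j=2): S=106.5868, (K−S)⁺=0.0000, hold=0.2563 ⇒ V=0.2563 continue  boundary S*=-
step 1: (k=1,j=0): S=74.4773, (K−S)⁺=0.0000, hold=4.3683 ⇒ V=4.3683 continue | (k=1,j=1): S=94.5824, (K−S)⁺=0.0000, hold=1.0956 ⇒ V=1.0956 continue  boundary S*=-
step 0: (k=0,j=0): S=83.9300, (K−S)⁺=0.0000, hold=2.7262 ⇒ V=2.7262 continue  boundary S*=-

price = 2.7262
boundary = - - - - - 46.1798 52.0409
tree:
2.7262
4.3683 1.0956
6.8205 1.9371 0.2563
10.3121 3.3665 0.5122 0.0000
14.9710 5.7189 1.0238 0.0000 0.0000
20.6402 9.4123 2.0462 0.0000 0.0000 0.0000
25.8413 14.7791 4.0897 0.0000 0.0000 0.0000 0.0000
30.4565 20.6402 8.1741 0.0000 0.0000 0.0000 0.0000 0.0000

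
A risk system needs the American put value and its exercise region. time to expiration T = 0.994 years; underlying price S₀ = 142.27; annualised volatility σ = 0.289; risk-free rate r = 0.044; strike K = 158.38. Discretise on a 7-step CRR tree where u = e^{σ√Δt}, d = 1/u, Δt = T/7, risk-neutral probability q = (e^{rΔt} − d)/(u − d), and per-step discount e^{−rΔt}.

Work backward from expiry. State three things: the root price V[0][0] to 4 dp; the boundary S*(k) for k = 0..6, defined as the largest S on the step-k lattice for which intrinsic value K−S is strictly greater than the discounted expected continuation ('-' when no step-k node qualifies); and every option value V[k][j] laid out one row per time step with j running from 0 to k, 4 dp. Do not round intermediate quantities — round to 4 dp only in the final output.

Δt=0.14200  u=1.11505  d=0.89682  q=0.50152  discount=0.99377
step 7 (expiry): payoffs max(K−S,0) = 91.9996 75.8461 55.7617 30.7899 0.0000 0.0000 0.0000 0.0000
step 6: (k=6,j=0): S=74.0178, (K−S)⁺=84.3622, hold=83.3757 ⇒ V=84.3622 exercise | (k=6,j=1): S=92.0298, (K−S)⁺=66.3502, hold=65.3637 ⇒ V=66.3502 exercise | (k=6,j=2): S=114.4250, (K−S)⁺=43.9550, hold=42.9685 ⇒ V=43.9550 exercise | (k=6,j=3): S=142.2700, (K−S)⁺=16.1100, hold=15.2525 ⇒ V=16.1100 exercise | (k=6,j=4): S=176.8910, (K−S)⁺=0.0000, hold=0.0000 ⇒ V=0.0000 continue | (k=6,j=5): S=219.9369, (K−S)⁺=0.0000, hold=0.0000 ⇒ V=0.0000 continue | (k=6,j=6): S=273.4580, (K−S)⁺=0.0000, hold=0.0000 ⇒ V=0.0000 continue  boundary S*=142.2700
step 5: (k=5,j=0): S=82.5339, (K−S)⁺=75.8461, hold=74.8596 ⇒ V=75.8461 exercise | (k=5,j=1): S=102.6183, (K−S)⁺=55.7617, hold=54.7753 ⇒ V=55.7617 exercise | (k=5,j=2): S=127.5901, (K−S)⁺=30.7899, hold=29.8034 ⇒ V=30.7899 exercise | (k=5,j=3): S=158.6388, (K−S)⁺=0.0000, hold=7.9805 ⇒ V=7.9805 continue | (k=5,j=4): S=197.2432, (K−S)⁺=0.0000, hold=0.0000 ⇒ V=0.0000 continue | (k=5,j=5): S=245.2417, (K−S)⁺=0.0000, hold=0.0000 ⇒ V=0.0000 continue  boundary S*=127.5901
step 4: (k=4,j=0): S=92.0298, (K−S)⁺=66.3502, hold=65.3637 ⇒ V=66.3502 exercise | (k=4,j=1): S=114.4250, (K−S)⁺=43.9550, hold=42.9685 ⇒ V=43.9550 exercise | (k=4,j=2): S=142.2700, (K−S)⁺=16.1100, hold=19.2300 ⇒ V=19.2300 continue | (k=4,j=3): S=176.8910, (K−S)⁺=0.0000, hold=3.9533 ⇒ V=3.9533 continue | (k=4,j=4): S=219.9369, (K−S)⁺=0.0000, hold=0.0000 ⇒ V=0.0000 continue  boundary S*=114.4250
step 3: (k=3,j=0): S=102.6183, (K−S)⁺=55.7617, hold=54.7753 ⇒ V=55.7617 exercise | (k=3,j=1): S=127.5901, (K−S)⁺=30.7899, hold=31.3584 ⇒ V=31.3584 continue | (k=3,j=2): S=158.6388, (K−S)⁺=0.0000, hold=11.4964 ⇒ V=11.4964 continue | (k=3,j=3): S=197.2432, (K−S)⁺=0.0000, hold=1.9584 ⇒ V=1.9584 continue  boundary S*=102.6183
step 2: (k=2,j=0): S=114.4250, (K−S)⁺=43.9550, hold=43.2519 ⇒ V=43.9550 exercise | (k=2,j=1): S=142.2700, (K−S)⁺=16.1100, hold=21.2639 ⇒ V=21.2639 continue | (k=2,j=2): S=176.8910, (K−S)⁺=0.0000, hold=6.6711 ⇒ V=6.6711 continue  boundary S*=114.4250
step 1: (k=1,j=0): S=127.5901, (K−S)⁺=30.7899, hold=32.3721 ⇒ V=32.3721 continue | (k=1,j=1): S=158.6388, (K−S)⁺=0.0000, hold=13.8585 ⇒ V=13.8585 continue  boundary S*=-
step 0: (k=0,j=0): S=142.2700, (K−S)⁺=16.1100, hold=22.9433 ⇒ V=22.9433 continue  boundary S*=-

price = 22.9433
boundary = - - 114.4250 102.6183 114.4250 127.5901 142.2700
tree:
22.9433
32.3721 13.8585
43.9550 21.2639 6.6711
55.7617 31.3584 11.4964 1.9584
66.3502 43.9550 19.2300 3.9533 0.0000
75.8461 55.7617 30.7899 7.9805 0.0000 0.0000
84.3622 66.3502 43.9550 16.1100 0.0000 0.0000 0.0000
91.9996 75.8461 55.7617 30.7899 0.0000 0.0000 0.0000 0.0000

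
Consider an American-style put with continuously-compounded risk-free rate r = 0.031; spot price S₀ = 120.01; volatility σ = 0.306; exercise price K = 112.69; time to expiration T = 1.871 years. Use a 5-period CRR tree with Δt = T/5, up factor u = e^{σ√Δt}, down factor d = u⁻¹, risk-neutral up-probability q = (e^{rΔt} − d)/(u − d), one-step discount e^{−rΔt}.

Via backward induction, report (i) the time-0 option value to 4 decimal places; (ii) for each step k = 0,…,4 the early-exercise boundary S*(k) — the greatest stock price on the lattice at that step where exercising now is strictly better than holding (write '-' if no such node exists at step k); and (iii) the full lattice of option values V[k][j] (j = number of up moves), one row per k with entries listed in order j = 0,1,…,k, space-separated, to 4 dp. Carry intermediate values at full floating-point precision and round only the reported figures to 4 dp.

Δt=0.37420  u=1.20585  d=0.82929  q=0.48432  discount=0.98847
step 5 (expiry): payoffs max(K−S,0) = 65.6196 44.2459 13.1670 0.0000 0.0000 0.0000
step 4: (k=4,j=0): S=56.7600, (K−S)⁺=55.9300, hold=54.6304 ⇒ V=55.9300 exercise | (k=4,j=1): S=82.5334, (K−S)⁺=30.1566, hold=28.8569 ⇒ V=30.1566 exercise | (k=4,j=2): S=120.0100, (K−S)⁺=0.0000, hold=6.7116 ⇒ V=6.7116 continue | (k=4,j=3): S=174.5039, (K−S)⁺=0.0000, hold=0.0000 ⇒ V=0.0000 continue | (k=4,j=4): S=253.7423, (K−S)⁺=0.0000, hold=0.0000 ⇒ V=0.0000 continue  boundary S*=82.5334
step 3: (k=3,j=0): S=68.4441, (K−S)⁺=44.2459, hold=42.9462 ⇒ V=44.2459 exercise | (k=3,j=1): S=99.5230, (K−S)⁺=13.1670, hold=18.5848 ⇒ V=18.5848 continue | (k=3,j=2): S=144.7142, (K−S)⁺=0.0000, hold=3.4211 ⇒ V=3.4211 continue | (k=3,j=3): S=210.4258, (K−S)⁺=0.0000, hold=0.0000 ⇒ V=0.0000 continue  boundary S*=68.4441
step 2: (k=2,j=0): S=82.5334, (K−S)⁺=30.1566, hold=31.4506 ⇒ V=31.4506 continue | (k=2,j=1): S=120.0100, (K−S)⁺=0.0000, hold=11.1110 ⇒ V=11.1110 continue | (k=2,j=2): S=174.5039, (K−S)⁺=0.0000, hold=1.7438 ⇒ V=1.7438 continue  boundary S*=-
step 1: (k=1,j=0): S=99.5230, (K−S)⁺=13.1670, hold=21.3505 ⇒ V=21.3505 continue | (k=1,j=1): S=144.7142, (K−S)⁺=0.0000, hold=6.4984 ⇒ V=6.4984 continue  boundary S*=-
step 0: (k=0,j=0): S=120.0100, (K−S)⁺=0.0000, hold=13.9940 ⇒ V=13.9940 continue  boundary S*=-

price = 13.9940
boundary = - - - 68.4441 82.5334
tree:
13.9940
21.3505 6.4984
31.4506 11.1110 1.7438
44.2459 18.5848 3.4211 0.0000
55.9300 30.1566 6.7116 0.0000 0.0000
65.6196 44.2459 13.1670 0.0000 0.0000 0.0000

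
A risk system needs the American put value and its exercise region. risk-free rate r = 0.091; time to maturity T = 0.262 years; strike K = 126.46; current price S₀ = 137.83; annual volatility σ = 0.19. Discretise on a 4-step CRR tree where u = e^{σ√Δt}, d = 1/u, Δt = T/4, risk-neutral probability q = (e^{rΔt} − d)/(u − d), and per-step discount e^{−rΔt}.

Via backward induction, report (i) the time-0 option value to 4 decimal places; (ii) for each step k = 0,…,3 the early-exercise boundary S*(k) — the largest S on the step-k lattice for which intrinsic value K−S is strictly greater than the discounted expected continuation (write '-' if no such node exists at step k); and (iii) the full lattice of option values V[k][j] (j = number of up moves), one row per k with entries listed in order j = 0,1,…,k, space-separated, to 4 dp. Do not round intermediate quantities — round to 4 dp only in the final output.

params: Δt=0.06550 u=1.04983 d=0.95254 q=0.54929 e^(-rΔt)=0.99406
t_4 payoffs: 12.9927 1.4032 0.0000 0.0000 0.0000
t_3: node(3,0) S=119.1212 payoff=7.3388 vs cont=6.5873 → 7.3388 [stop]  node(3,1) S=131.2881 payoff=0.0000 vs cont=0.6287 → 0.6287 [wait]  node(3,2) S=144.6978 payoff=0.0000 vs cont=0.0000 → 0.0000 [wait]  node(3,3) S=159.4772 payoff=0.0000 vs cont=0.0000 → 0.0000 [wait]  ⇒ S*(3)=119.1212
t_2: node(2,0) S=125.0568 payoff=1.4032 vs cont=3.6313 → 3.6313 [wait]  node(2,1) S=137.8300 payoff=0.0000 vs cont=0.2817 → 0.2817 [wait]  node(2,2) S=151.9079 payoff=0.0000 vs cont=0.0000 → 0.0000 [wait]  ⇒ S*(2)=-
t_1: node(1,0) S=131.2881 payoff=0.0000 vs cont=1.7807 → 1.7807 [wait]  node(1,1) S=144.6978 payoff=0.0000 vs cont=0.1262 → 0.1262 [wait]  ⇒ S*(1)=-
t_0: node(0,0) S=137.8300 payoff=0.0000 vs cont=0.8667 → 0.8667 [wait]  ⇒ S*(0)=-

price = 0.8667
boundary = - - - 119.1212
tree:
0.8667
1.7807 0.1262
3.6313 0.2817 0.0000
7.3388 0.6287 0.0000 0.0000
12.9927 1.4032 0.0000 0.0000 0.0000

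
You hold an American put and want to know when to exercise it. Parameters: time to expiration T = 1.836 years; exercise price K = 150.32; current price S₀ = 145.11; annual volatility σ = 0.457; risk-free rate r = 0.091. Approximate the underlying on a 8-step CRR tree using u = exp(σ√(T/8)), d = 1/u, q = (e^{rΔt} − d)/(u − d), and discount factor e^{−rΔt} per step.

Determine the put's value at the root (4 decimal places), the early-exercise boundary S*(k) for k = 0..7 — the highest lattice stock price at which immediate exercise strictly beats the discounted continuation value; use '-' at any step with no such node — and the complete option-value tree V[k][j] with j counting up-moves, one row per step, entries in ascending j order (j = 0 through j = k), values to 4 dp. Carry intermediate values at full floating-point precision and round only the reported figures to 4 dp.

Δt=0.22950, u=1.24475, d=0.80338, q=0.49330, disc=e^(-rΔt)=0.97933
k=8 terminal: V=max(K-S,0) → 125.1402 111.3066 89.8730 56.6639 5.2100 0.0000 0.0000 0.0000 0.0000
k=7: j=0 S=31.3425 intr=118.9775 cont=115.8707 V=118.9775[EX]; j=1 S=48.5618 intr=101.7582 cont=98.6514 V=101.7582[EX]; j=2 S=75.2412 intr=75.0788 cont=71.9720 V=75.0788[EX]; j=3 S=116.5780 intr=33.7420 cont=30.6352 V=33.7420[EX]; j=4 S=180.6250 intr=0.0000 cont=2.5853 V=2.5853[hold]; j=5 S=279.8589 intr=0.0000 cont=0.0000 V=0.0000[hold]; j=6 S=433.6110 intr=0.0000 cont=0.0000 V=0.0000[hold]; j=7 S=671.8332 intr=0.0000 cont=0.0000 V=0.0000[hold]  S*(7)=116.5780
k=6: j=0 S=39.0134 intr=111.3066 cont=108.1998 V=111.3066[EX]; j=1 S=60.4470 intr=89.8730 cont=86.7662 V=89.8730[EX]; j=2 S=93.6561 intr=56.6639 cont=53.5571 V=56.6639[EX]; j=3 S=145.1100 intr=5.2100 cont=17.9927 V=17.9927[hold]; j=4 S=224.8322 intr=0.0000 cont=1.2829 V=1.2829[hold]; j=5 S=348.3531 intr=0.0000 cont=0.0000 V=0.0000[hold]; j=6 S=539.7354 intr=0.0000 cont=0.0000 V=0.0000[hold]  S*(6)=93.6561
k=5: j=0 S=48.5618 intr=101.7582 cont=98.6514 V=101.7582[EX]; j=1 S=75.2412 intr=75.0788 cont=71.9720 V=75.0788[EX]; j=2 S=116.5780 intr=33.7420 cont=36.8105 V=36.8105[hold]; j=3 S=180.6250 intr=0.0000 cont=9.5483 V=9.5483[hold]; j=4 S=279.8589 intr=0.0000 cont=0.6366 V=0.6366[hold]; j=5 S=433.6110 intr=0.0000 cont=0.0000 V=0.0000[hold]  S*(5)=75.2412
k=4: j=0 S=60.4470 intr=89.8730 cont=86.7662 V=89.8730[EX]; j=1 S=93.6561 intr=56.6639 cont=55.0395 V=56.6639[EX]; j=2 S=145.1100 intr=5.2100 cont=22.8792 V=22.8792[hold]; j=3 S=224.8322 intr=0.0000 cont=5.0457 V=5.0457[hold]; j=4 S=348.3531 intr=0.0000 cont=0.3159 V=0.3159[hold]  S*(4)=93.6561
k=3: j=0 S=75.2412 intr=75.0788 cont=71.9720 V=75.0788[EX]; j=1 S=116.5780 intr=33.7420 cont=39.1712 V=39.1712[hold]; j=2 S=180.6250 intr=0.0000 cont=13.7909 V=13.7909[hold]; j=3 S=279.8589 intr=0.0000 cont=2.6564 V=2.6564[hold]  S*(3)=75.2412
k=2: j=0 S=93.6561 intr=56.6639 cont=56.1800 V=56.6639[EX]; j=1 S=145.1100 intr=5.2100 cont=26.1003 V=26.1003[hold]; j=2 S=224.8322 intr=0.0000 cont=8.1267 V=8.1267[hold]  S*(2)=93.6561
k=1: j=0 S=116.5780 intr=33.7420 cont=40.7273 V=40.7273[hold]; j=1 S=180.6250 intr=0.0000 cont=16.8777 V=16.8777[hold]  S*(1)=-
k=0: j=0 S=145.1100 intr=5.2100 cont=28.3637 V=28.3637[hold]  S*(0)=-

price = 28.3637
boundary = - - 93.6561 75.2412 93.6561 75.2412 93.6561 116.5780
tree:
28.3637
40.7273 16.8777
56.6639 26.1003 8.1267
75.0788 39.1712 13.7909 2.6564
89.8730 56.6639 22.8792 5.0457 0.3159
101.7582 75.0788 36.8105 9.5483 0.6366 0.0000
111.3066 89.8730 56.6639 17.9927 1.2829 0.0000 0.0000
118.9775 101.7582 75.0788 33.7420 2.5853 0.0000 0.0000 0.0000
125.1402 111.3066 89.8730 56.6639 5.2100 0.0000 0.0000 0.0000 0.0000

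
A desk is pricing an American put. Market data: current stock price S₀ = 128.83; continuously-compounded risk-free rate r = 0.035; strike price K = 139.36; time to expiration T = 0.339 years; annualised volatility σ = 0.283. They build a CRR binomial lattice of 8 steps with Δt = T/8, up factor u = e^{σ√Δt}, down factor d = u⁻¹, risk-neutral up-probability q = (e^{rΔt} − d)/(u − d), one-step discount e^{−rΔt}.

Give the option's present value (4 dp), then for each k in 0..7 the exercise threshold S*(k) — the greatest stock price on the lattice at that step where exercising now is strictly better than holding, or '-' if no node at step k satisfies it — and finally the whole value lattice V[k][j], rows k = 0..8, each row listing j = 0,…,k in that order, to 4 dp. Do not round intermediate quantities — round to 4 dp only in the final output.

Δt=0.04238, u=1.05999, d=0.94341, q=0.49817, disc=e^(-rΔt)=0.99852
k=8 terminal: V=max(K-S,0) → 58.5222 48.5329 37.3093 24.6988 10.5300 0.0000 0.0000 0.0000 0.0000
k=7: j=0 S=85.6870 intr=53.6730 cont=53.4665 V=53.6730[EX]; j=1 S=96.2754 intr=43.0846 cont=42.8780 V=43.0846[EX]; j=2 S=108.1723 intr=31.1877 cont=30.9812 V=31.1877[EX]; j=3 S=121.5393 intr=17.8207 cont=17.6142 V=17.8207[EX]; j=4 S=136.5580 intr=2.8020 cont=5.2764 V=5.2764[hold]; j=5 S=153.4327 intr=0.0000 cont=0.0000 V=0.0000[hold]; j=6 S=172.3925 intr=0.0000 cont=0.0000 V=0.0000[hold]; j=7 S=193.6953 intr=0.0000 cont=0.0000 V=0.0000[hold]  S*(7)=121.5393
k=6: j=0 S=90.8271 intr=48.5329 cont=48.3264 V=48.5329[EX]; j=1 S=102.0507 intr=37.3093 cont=37.1028 V=37.3093[EX]; j=2 S=114.6612 intr=24.6988 cont=24.4923 V=24.6988[EX]; j=3 S=128.8300 intr=10.5300 cont=11.5543 V=11.5543[hold]; j=4 S=144.7497 intr=0.0000 cont=2.6439 V=2.6439[hold]; j=5 S=162.6366 intr=0.0000 cont=0.0000 V=0.0000[hold]; j=6 S=182.7338 intr=0.0000 cont=0.0000 V=0.0000[hold]  S*(6)=114.6612
k=5: j=0 S=96.2754 intr=43.0846 cont=42.8780 V=43.0846[EX]; j=1 S=108.1723 intr=31.1877 cont=30.9812 V=31.1877[EX]; j=2 S=121.5393 intr=17.8207 cont=18.1237 V=18.1237[hold]; j=3 S=136.5580 intr=2.8020 cont=7.1049 V=7.1049[hold]; j=4 S=153.4327 intr=0.0000 cont=1.3248 V=1.3248[hold]; j=5 S=172.3925 intr=0.0000 cont=0.0000 V=0.0000[hold]  S*(5)=108.1723
k=4: j=0 S=102.0507 intr=37.3093 cont=37.1028 V=37.3093[EX]; j=1 S=114.6612 intr=24.6988 cont=24.6430 V=24.6988[EX]; j=2 S=128.8300 intr=10.5300 cont=12.6157 V=12.6157[hold]; j=3 S=144.7497 intr=0.0000 cont=4.2192 V=4.2192[hold]; j=4 S=162.6366 intr=0.0000 cont=0.6639 V=0.6639[hold]  S*(4)=114.6612
k=3: j=0 S=108.1723 intr=31.1877 cont=30.9812 V=31.1877[EX]; j=1 S=121.5393 intr=17.8207 cont=18.6517 V=18.6517[hold]; j=2 S=136.5580 intr=2.8020 cont=8.4203 V=8.4203[hold]; j=3 S=153.4327 intr=0.0000 cont=2.4444 V=2.4444[hold]  S*(3)=108.1723
k=2: j=0 S=114.6612 intr=24.6988 cont=24.9056 V=24.9056[hold]; j=1 S=128.8300 intr=10.5300 cont=13.5346 V=13.5346[hold]; j=2 S=144.7497 intr=0.0000 cont=5.4352 V=5.4352[hold]  S*(2)=-
k=1: j=0 S=121.5393 intr=17.8207 cont=19.2124 V=19.2124[hold]; j=1 S=136.5580 intr=2.8020 cont=9.4856 V=9.4856[hold]  S*(1)=-
k=0: j=0 S=128.8300 intr=10.5300 cont=14.3455 V=14.3455[hold]  S*(0)=-

price = 14.3455
boundary = - - - 108.1723 114.6612 108.1723 114.6612 121.5393
tree:
14.3455
19.2124 9.4856
24.9056 13.5346 5.4352
31.1877 18.6517 8.4203 2.4444
37.3093 24.6988 12.6157 4.2192 0.6639
43.0846 31.1877 18.1237 7.1049 1.3248 0.0000
48.5329 37.3093 24.6988 11.5543 2.6439 0.0000 0.0000
53.6730 43.0846 31.1877 17.8207 5.2764 0.0000 0.0000 0.0000
58.5222 48.5329 37.3093 24.6988 10.5300 0.0000 0.0000 0.0000 0.0000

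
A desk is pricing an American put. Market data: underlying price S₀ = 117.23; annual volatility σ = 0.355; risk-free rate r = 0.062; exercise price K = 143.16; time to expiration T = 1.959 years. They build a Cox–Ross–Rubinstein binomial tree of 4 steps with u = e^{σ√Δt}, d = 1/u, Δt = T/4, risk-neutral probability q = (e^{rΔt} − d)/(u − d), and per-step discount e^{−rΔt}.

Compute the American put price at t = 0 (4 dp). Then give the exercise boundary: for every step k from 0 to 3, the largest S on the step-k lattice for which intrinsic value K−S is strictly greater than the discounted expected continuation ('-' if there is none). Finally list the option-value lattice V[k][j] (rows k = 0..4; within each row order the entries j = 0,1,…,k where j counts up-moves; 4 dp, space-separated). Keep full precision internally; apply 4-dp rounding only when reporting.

price = 33.8816
boundary = - 91.4417 71.3263 91.4417
tree:
33.8816
51.7183 18.1086
71.8337 31.2052 6.1097
87.5241 51.7183 12.5867 0.0000
99.7630 71.8337 25.9300 0.0000 0.0000

Δt=0.48975  u=1.28202  d=0.78002  q=0.49962  discount=0.97009
step 4 (expiry): payoffs max(K−S,0) = 99.7630 71.8337 25.9300 0.0000 0.0000
step 3: (k=3,j=0): S=55.6359, (K−S)⁺=87.5241, hold=83.2425 ⇒ V=87.5241 exercise | (k=3,j=1): S=91.4417, (K−S)⁺=51.7183, hold=47.4367 ⇒ V=51.7183 exercise | (k=3,j=2): S=150.2912, (K−S)⁺=0.0000, hold=12.5867 ⇒ V=12.5867 continue | (k=3,j=3): S=247.0146, (K−S)⁺=0.0000, hold=0.0000 ⇒ V=0.0000 continue  boundary S*=91.4417
step 2: (k=2,j=0): S=71.3263, (K−S)⁺=71.8337, hold=67.5521 ⇒ V=71.8337 exercise | (k=2,j=1): S=117.2300, (K−S)⁺=25.9300, hold=31.2052 ⇒ V=31.2052 continue | (k=2,j=2): S=192.6762, (K−S)⁺=0.0000, hold=6.1097 ⇒ V=6.1097 continue  boundary S*=71.3263
step 1: (k=1,j=0): S=91.4417, (K−S)⁺=51.7183, hold=49.9935 ⇒ V=51.7183 exercise | (k=1,j=1): S=150.2912, (K−S)⁺=0.0000, hold=18.1086 ⇒ V=18.1086 continue  boundary S*=91.4417
step 0: (k=0,j=0): S=117.2300, (K−S)⁺=25.9300, hold=33.8816 ⇒ V=33.8816 continue  boundary S*=-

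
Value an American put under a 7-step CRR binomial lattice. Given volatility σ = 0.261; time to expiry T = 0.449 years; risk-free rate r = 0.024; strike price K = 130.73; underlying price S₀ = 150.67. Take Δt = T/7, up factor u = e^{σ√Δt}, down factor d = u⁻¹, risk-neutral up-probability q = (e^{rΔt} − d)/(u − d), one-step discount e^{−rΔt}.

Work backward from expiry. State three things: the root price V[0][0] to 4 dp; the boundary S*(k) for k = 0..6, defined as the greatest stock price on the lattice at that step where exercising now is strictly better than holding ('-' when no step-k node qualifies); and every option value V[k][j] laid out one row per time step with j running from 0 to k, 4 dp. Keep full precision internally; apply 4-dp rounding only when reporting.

price = 2.7983
boundary = - - - - - 108.2650 115.6634
tree:
2.7983
4.5050 1.0668
7.0856 1.8875 0.2332
10.8287 3.2908 0.4625 0.0000
15.9617 5.6283 0.9175 0.0000 0.0000
22.4650 9.3801 1.8201 0.0000 0.0000 0.0000
29.3901 15.0666 3.6107 0.0000 0.0000 0.0000 0.0000
35.8723 22.4650 7.1627 0.0000 0.0000 0.0000 0.0000 0.0000

params: Δt=0.06414 u=1.06834 d=0.93604 q=0.49513 e^(-rΔt)=0.99846
t_7 payoffs: 35.8723 22.4650 7.1627 0.0000 0.0000 0.0000 0.0000 0.0000
t_6: node(6,0) S=101.3399 payoff=29.3901 vs cont=29.1890 → 29.3901 [stop]  node(6,1) S=115.6634 payoff=15.0666 vs cont=14.8655 → 15.0666 [stop]  node(6,2) S=132.0114 payoff=0.0000 vs cont=3.6107 → 3.6107 [wait]  node(6,3) S=150.6700 payoff=0.0000 vs cont=0.0000 → 0.0000 [wait]  node(6,4) S=171.9659 payoff=0.0000 vs cont=0.0000 → 0.0000 [wait]  node(6,5) S=196.2717 payoff=0.0000 vs cont=0.0000 → 0.0000 [wait]  node(6,6) S=224.0130 payoff=0.0000 vs cont=0.0000 → 0.0000 [wait]  ⇒ S*(6)=115.6634
t_5: node(5,0) S=108.2650 payoff=22.4650 vs cont=22.2639 → 22.4650 [stop]  node(5,1) S=123.5673 payoff=7.1627 vs cont=9.3801 → 9.3801 [wait]  node(5,2) S=141.0325 payoff=0.0000 vs cont=1.8201 → 1.8201 [wait]  node(5,3) S=160.9661 payoff=0.0000 vs cont=0.0000 → 0.0000 [wait]  node(5,4) S=183.7173 payoff=0.0000 vs cont=0.0000 → 0.0000 [wait]  node(5,5) S=209.6841 payoff=0.0000 vs cont=0.0000 → 0.0000 [wait]  ⇒ S*(5)=108.2650
t_4: node(4,0) S=115.6634 payoff=15.0666 vs cont=15.9617 → 15.9617 [wait]  node(4,1) S=132.0114 payoff=0.0000 vs cont=5.6283 → 5.6283 [wait]  node(4,2) S=150.6700 payoff=0.0000 vs cont=0.9175 → 0.9175 [wait]  node(4,3) S=171.9659 payoff=0.0000 vs cont=0.0000 → 0.0000 [wait]  node(4,4) S=196.2717 payoff=0.0000 vs cont=0.0000 → 0.0000 [wait]  ⇒ S*(4)=-
t_3: node(3,0) S=123.5673 payoff=7.1627 vs cont=10.8287 → 10.8287 [wait]  node(3,1) S=141.0325 payoff=0.0000 vs cont=3.2908 → 3.2908 [wait]  node(3,2) S=160.9661 payoff=0.0000 vs cont=0.4625 → 0.4625 [wait]  node(3,3) S=183.7173 payoff=0.0000 vs cont=0.0000 → 0.0000 [wait]  ⇒ S*(3)=-
t_2: node(2,0) S=132.0114 payoff=0.0000 vs cont=7.0856 → 7.0856 [wait]  node(2,1) S=150.6700 payoff=0.0000 vs cont=1.8875 → 1.8875 [wait]  node(2,2) S=171.9659 payoff=0.0000 vs cont=0.2332 → 0.2332 [wait]  ⇒ S*(2)=-
t_1: node(1,0) S=141.0325 payoff=0.0000 vs cont=4.5050 → 4.5050 [wait]  node(1,1) S=160.9661 payoff=0.0000 vs cont=1.0668 → 1.0668 [wait]  ⇒ S*(1)=-
t_0: node(0,0) S=150.6700 payoff=0.0000 vs cont=2.7983 → 2.7983 [wait]  ⇒ S*(0)=-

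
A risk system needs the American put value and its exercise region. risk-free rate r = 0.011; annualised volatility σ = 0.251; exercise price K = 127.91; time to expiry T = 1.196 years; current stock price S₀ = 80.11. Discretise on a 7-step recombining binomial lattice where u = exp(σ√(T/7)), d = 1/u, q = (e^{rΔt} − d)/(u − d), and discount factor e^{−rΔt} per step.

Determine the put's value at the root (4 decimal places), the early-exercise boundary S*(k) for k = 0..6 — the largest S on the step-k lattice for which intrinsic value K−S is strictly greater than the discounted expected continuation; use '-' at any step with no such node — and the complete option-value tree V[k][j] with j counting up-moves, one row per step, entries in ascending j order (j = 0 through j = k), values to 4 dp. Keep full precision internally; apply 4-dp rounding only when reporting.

Δt=0.17086, u=1.10932, d=0.90145, q=0.48314, disc=e^(-rΔt)=0.99812
k=7 terminal: V=max(K-S,0) → 89.1594 80.2235 69.2271 55.6948 39.0421 18.5492 0.0000 0.0000
k=6: j=0 S=42.9870 intr=84.9230 cont=84.6828 V=84.9230[EX]; j=1 S=52.8997 intr=75.0103 cont=74.7701 V=75.0103[EX]; j=2 S=65.0984 intr=62.8116 cont=62.5714 V=62.8116[EX]; j=3 S=80.1100 intr=47.8000 cont=47.5598 V=47.8000[EX]; j=4 S=98.5833 intr=29.3267 cont=29.0865 V=29.3267[EX]; j=5 S=121.3165 intr=6.5935 cont=9.5694 V=9.5694[hold]; j=6 S=149.2920 intr=0.0000 cont=0.0000 V=0.0000[hold]  S*(6)=98.5833
k=5: j=0 S=47.6865 intr=80.2235 cont=79.9833 V=80.2235[EX]; j=1 S=58.6829 intr=69.2271 cont=68.9869 V=69.2271[EX]; j=2 S=72.2152 intr=55.6948 cont=55.4547 V=55.6948[EX]; j=3 S=88.8679 intr=39.0421 cont=38.8019 V=39.0421[EX]; j=4 S=109.3608 intr=18.5492 cont=19.7441 V=19.7441[hold]; j=5 S=134.5793 intr=0.0000 cont=4.9368 V=4.9368[hold]  S*(5)=88.8679
k=4: j=0 S=52.8997 intr=75.0103 cont=74.7701 V=75.0103[EX]; j=1 S=65.0984 intr=62.8116 cont=62.5714 V=62.8116[EX]; j=2 S=80.1100 intr=47.8000 cont=47.5598 V=47.8000[EX]; j=3 S=98.5833 intr=29.3267 cont=29.6628 V=29.6628[hold]; j=4 S=121.3165 intr=6.5935 cont=12.5666 V=12.5666[hold]  S*(4)=80.1100
k=3: j=0 S=58.6829 intr=69.2271 cont=68.9869 V=69.2271[EX]; j=1 S=72.2152 intr=55.6948 cont=55.4547 V=55.6948[EX]; j=2 S=88.8679 intr=39.0421 cont=38.9640 V=39.0421[EX]; j=3 S=109.3608 intr=18.5492 cont=21.3628 V=21.3628[hold]  S*(3)=88.8679
k=2: j=0 S=65.0984 intr=62.8116 cont=62.5714 V=62.8116[EX]; j=1 S=80.1100 intr=47.8000 cont=47.5598 V=47.8000[EX]; j=2 S=98.5833 intr=29.3267 cont=30.4433 V=30.4433[hold]  S*(2)=80.1100
k=1: j=0 S=72.2152 intr=55.6948 cont=55.4547 V=55.6948[EX]; j=1 S=88.8679 intr=39.0421 cont=39.3404 V=39.3404[hold]  S*(1)=72.2152
k=0: j=0 S=80.1100 intr=47.8000 cont=47.7037 V=47.8000[EX]  S*(0)=80.1100

price = 47.8000
boundary = 80.1100 72.2152 80.1100 88.8679 80.1100 88.8679 98.5833
tree:
47.8000
55.6948 39.3404
62.8116 47.8000 30.4433
69.2271 55.6948 39.0421 21.3628
75.0103 62.8116 47.8000 29.6628 12.5666
80.2235 69.2271 55.6948 39.0421 19.7441 4.9368
84.9230 75.0103 62.8116 47.8000 29.3267 9.5694 0.0000
89.1594 80.2235 69.2271 55.6948 39.0421 18.5492 0.0000 0.0000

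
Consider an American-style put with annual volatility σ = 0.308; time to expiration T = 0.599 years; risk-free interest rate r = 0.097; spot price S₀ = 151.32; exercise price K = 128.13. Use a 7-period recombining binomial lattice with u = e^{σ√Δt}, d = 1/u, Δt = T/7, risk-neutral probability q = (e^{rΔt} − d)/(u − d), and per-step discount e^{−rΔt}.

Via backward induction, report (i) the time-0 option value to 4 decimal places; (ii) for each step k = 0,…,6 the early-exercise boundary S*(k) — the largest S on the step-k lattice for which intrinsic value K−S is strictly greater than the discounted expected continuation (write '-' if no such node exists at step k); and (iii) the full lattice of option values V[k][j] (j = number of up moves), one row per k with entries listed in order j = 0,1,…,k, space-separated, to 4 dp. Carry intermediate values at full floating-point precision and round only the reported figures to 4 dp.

params: Δt=0.08557 u=1.09428 d=0.91384 q=0.52368 e^(-rΔt)=0.99173
t_7 payoffs: 47.5935 31.6914 12.6494 0.0000 0.0000 0.0000 0.0000 0.0000
t_6: node(6,0) S=88.1296 payoff=40.0004 vs cont=38.9412 → 40.0004 [stop]  node(6,1) S=105.5310 payoff=22.5990 vs cont=21.5399 → 22.5990 [stop]  node(6,2) S=126.3683 payoff=1.7617 vs cont=5.9753 → 5.9753 [wait]  node(6,3) S=151.3200 payoff=0.0000 vs cont=0.0000 → 0.0000 [wait]  node(6,4) S=181.1984 payoff=0.0000 vs cont=0.0000 → 0.0000 [wait]  node(6,5) S=216.9764 payoff=0.0000 vs cont=0.0000 → 0.0000 [wait]  node(6,6) S=259.8189 payoff=0.0000 vs cont=0.0000 → 0.0000 [wait]  ⇒ S*(6)=105.5310
t_5: node(5,0) S=96.4386 payoff=31.6914 vs cont=30.6322 → 31.6914 [stop]  node(5,1) S=115.4806 payoff=12.6494 vs cont=13.7786 → 13.7786 [wait]  node(5,2) S=138.2825 payoff=0.0000 vs cont=2.8226 → 2.8226 [wait]  node(5,3) S=165.5867 payoff=0.0000 vs cont=0.0000 → 0.0000 [wait]  node(5,4) S=198.2821 payoff=0.0000 vs cont=0.0000 → 0.0000 [wait]  node(5,5) S=237.4333 payoff=0.0000 vs cont=0.0000 → 0.0000 [wait]  ⇒ S*(5)=96.4386
t_4: node(4,0) S=105.5310 payoff=22.5990 vs cont=22.1263 → 22.5990 [stop]  node(4,1) S=126.3683 payoff=1.7617 vs cont=7.9747 → 7.9747 [wait]  node(4,2) S=151.3200 payoff=0.0000 vs cont=1.3333 → 1.3333 [wait]  node(4,3) S=181.1984 payoff=0.0000 vs cont=0.0000 → 0.0000 [wait]  node(4,4) S=216.9764 payoff=0.0000 vs cont=0.0000 → 0.0000 [wait]  ⇒ S*(4)=105.5310
t_3: node(3,0) S=115.4806 payoff=12.6494 vs cont=14.8170 → 14.8170 [wait]  node(3,1) S=138.2825 payoff=0.0000 vs cont=4.4595 → 4.4595 [wait]  node(3,2) S=165.5867 payoff=0.0000 vs cont=0.6298 → 0.6298 [wait]  node(3,3) S=198.2821 payoff=0.0000 vs cont=0.0000 → 0.0000 [wait]  ⇒ S*(3)=-
t_2: node(2,0) S=126.3683 payoff=1.7617 vs cont=9.3153 → 9.3153 [wait]  node(2,1) S=151.3200 payoff=0.0000 vs cont=2.4337 → 2.4337 [wait]  node(2,2) S=181.1984 payoff=0.0000 vs cont=0.2975 → 0.2975 [wait]  ⇒ S*(2)=-
t_1: node(1,0) S=138.2825 payoff=0.0000 vs cont=5.6643 → 5.6643 [wait]  node(1,1) S=165.5867 payoff=0.0000 vs cont=1.3042 → 1.3042 [wait]  ⇒ S*(1)=-
t_0: node(0,0) S=151.3200 payoff=0.0000 vs cont=3.3530 → 3.3530 [wait]  ⇒ S*(0)=-

price = 3.3530
boundary = - - - - 105.5310 96.4386 105.5310
tree:
3.3530
5.6643 1.3042
9.3153 2.4337 0.2975
14.8170 4.4595 0.6298 0.0000
22.5990 7.9747 1.3333 0.0000 0.0000
31.6914 13.7786 2.8226 0.0000 0.0000 0.0000
40.0004 22.5990 5.9753 0.0000 0.0000 0.0000 0.0000
47.5935 31.6914 12.6494 0.0000 0.0000 0.0000 0.0000 0.0000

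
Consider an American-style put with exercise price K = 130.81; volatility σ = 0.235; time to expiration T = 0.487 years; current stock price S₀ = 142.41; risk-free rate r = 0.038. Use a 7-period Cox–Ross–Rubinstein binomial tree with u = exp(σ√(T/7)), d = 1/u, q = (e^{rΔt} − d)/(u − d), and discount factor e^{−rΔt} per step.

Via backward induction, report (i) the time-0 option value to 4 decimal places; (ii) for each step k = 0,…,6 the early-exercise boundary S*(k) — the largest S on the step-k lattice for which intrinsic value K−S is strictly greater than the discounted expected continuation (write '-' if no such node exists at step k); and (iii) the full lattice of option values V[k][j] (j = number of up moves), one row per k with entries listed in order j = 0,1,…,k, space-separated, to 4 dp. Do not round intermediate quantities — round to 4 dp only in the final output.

price = 3.6170
boundary = - - - - 111.1379 104.4583 111.1379
tree:
3.6170
5.8099 1.4937
9.0689 2.6567 0.3654
13.6597 4.6316 0.7413 0.0000
19.6721 7.8579 1.5042 0.0000 0.0000
26.3517 12.8196 3.0521 0.0000 0.0000 0.0000
32.6300 19.6721 6.1927 0.0000 0.0000 0.0000 0.0000
38.5308 26.3517 12.5653 0.0000 0.0000 0.0000 0.0000 0.0000

params: Δt=0.06957 u=1.06395 d=0.93990 q=0.50585 e^(-rΔt)=0.99736
t_7 payoffs: 38.5308 26.3517 12.5653 0.0000 0.0000 0.0000 0.0000 0.0000
t_6: node(6,0) S=98.1800 payoff=32.6300 vs cont=32.2846 → 32.6300 [stop]  node(6,1) S=111.1379 payoff=19.6721 vs cont=19.3267 → 19.6721 [stop]  node(6,2) S=125.8060 payoff=5.0040 vs cont=6.1927 → 6.1927 [wait]  node(6,3) S=142.4100 payoff=0.0000 vs cont=0.0000 → 0.0000 [wait]  node(6,4) S=161.2054 payoff=0.0000 vs cont=0.0000 → 0.0000 [wait]  node(6,5) S=182.4814 payoff=0.0000 vs cont=0.0000 → 0.0000 [wait]  node(6,6) S=206.5655 payoff=0.0000 vs cont=0.0000 → 0.0000 [wait]  ⇒ S*(6)=111.1379
t_5: node(5,0) S=104.4583 payoff=26.3517 vs cont=26.0064 → 26.3517 [stop]  node(5,1) S=118.2447 payoff=12.5653 vs cont=12.8196 → 12.8196 [wait]  node(5,2) S=133.8508 payoff=0.0000 vs cont=3.0521 → 3.0521 [wait]  node(5,3) S=151.5165 payoff=0.0000 vs cont=0.0000 → 0.0000 [wait]  node(5,4) S=171.5138 payoff=0.0000 vs cont=0.0000 → 0.0000 [wait]  node(5,5) S=194.1504 payoff=0.0000 vs cont=0.0000 → 0.0000 [wait]  ⇒ S*(5)=104.4583
t_4: node(4,0) S=111.1379 payoff=19.6721 vs cont=19.4550 → 19.6721 [stop]  node(4,1) S=125.8060 payoff=5.0040 vs cont=7.8579 → 7.8579 [wait]  node(4,2) S=142.4100 payoff=0.0000 vs cont=1.5042 → 1.5042 [wait]  node(4,3) S=161.2054 payoff=0.0000 vs cont=0.0000 → 0.0000 [wait]  node(4,4) S=182.4814 payoff=0.0000 vs cont=0.0000 → 0.0000 [wait]  ⇒ S*(4)=111.1379
t_3: node(3,0) S=118.2447 payoff=12.5653 vs cont=13.6597 → 13.6597 [wait]  node(3,1) S=133.8508 payoff=0.0000 vs cont=4.6316 → 4.6316 [wait]  node(3,2) S=151.5165 payoff=0.0000 vs cont=0.7413 → 0.7413 [wait]  node(3,3) S=171.5138 payoff=0.0000 vs cont=0.0000 → 0.0000 [wait]  ⇒ S*(3)=-
t_2: node(2,0) S=125.8060 payoff=5.0040 vs cont=9.0689 → 9.0689 [wait]  node(2,1) S=142.4100 payoff=0.0000 vs cont=2.6567 → 2.6567 [wait]  node(2,2) S=161.2054 payoff=0.0000 vs cont=0.3654 → 0.3654 [wait]  ⇒ S*(2)=-
t_1: node(1,0) S=133.8508 payoff=0.0000 vs cont=5.8099 → 5.8099 [wait]  node(1,1) S=151.5165 payoff=0.0000 vs cont=1.4937 → 1.4937 [wait]  ⇒ S*(1)=-
t_0: node(0,0) S=142.4100 payoff=0.0000 vs cont=3.6170 → 3.6170 [wait]  ⇒ S*(0)=-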